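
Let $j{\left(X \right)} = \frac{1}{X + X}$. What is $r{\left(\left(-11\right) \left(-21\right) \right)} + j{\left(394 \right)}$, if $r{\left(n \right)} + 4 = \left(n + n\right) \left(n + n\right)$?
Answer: $\frac{168190721}{788} \approx 2.1344 \cdot 10^{5}$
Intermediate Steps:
$j{\left(X \right)} = \frac{1}{2 X}$
$r{\left(n \right)} = -4 + 4 n^{2}$ ($r{\left(n \right)} = -4 + \left(n + n\right) \left(n + n\right) = -4 + 2 n 2 n = -4 + 4 n^{2}$)
$r{\left(\left(-11\right) \left(-21\right) \right)} + j{\left(394 \right)} = \left(-4 + 4 \left(\left(-11\right) \left(-21\right)\right)^{2}\right) + \frac{1}{2 \cdot 394} = \left(-4 + 4 \cdot 231^{2}\right) + \frac{1}{2} \cdot \frac{1}{394} = \left(-4 + 4 \cdot 53361\right) + \frac{1}{788} = \left(-4 + 213444\right) + \frac{1}{788} = 213440 + \frac{1}{788} = \frac{168190721}{788}$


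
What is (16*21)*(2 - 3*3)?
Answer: -2352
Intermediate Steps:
(16*21)*(2 - 3*3) = 336*(2 - 9) = 336*(-7) = -2352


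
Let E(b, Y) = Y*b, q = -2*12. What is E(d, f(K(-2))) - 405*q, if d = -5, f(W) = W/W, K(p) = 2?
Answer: 9715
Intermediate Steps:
f(W) = 1
q = -24
E(d, f(K(-2))) - 405*q = 1*(-5) - 405*(-24) = -5 + 9720 = 9715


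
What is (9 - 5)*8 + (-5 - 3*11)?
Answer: -6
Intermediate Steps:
(9 - 5)*8 + (-5 - 3*11) = 4*8 + (-5 - 33) = 32 - 38 = -6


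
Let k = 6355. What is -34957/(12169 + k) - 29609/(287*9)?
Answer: -638771047/47847492 ≈ -13.350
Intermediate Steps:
-34957/(12169 + k) - 29609/(287*9) = -34957/(12169 + 6355) - 29609/(287*9) = -34957/18524 - 29609/2583 = -638771047/47847492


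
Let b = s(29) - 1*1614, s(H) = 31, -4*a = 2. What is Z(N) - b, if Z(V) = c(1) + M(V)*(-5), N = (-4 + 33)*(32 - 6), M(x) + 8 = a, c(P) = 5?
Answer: 3261/2 ≈ 1630.5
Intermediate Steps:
a = -1/2 (a = -1/4*2 = -1/2 ≈ -0.50000)
M(x) = -17/2 (M(x) = -8 - 1/2 = -17/2)
N = 754 (N = 29*26 = 754)
Z(V) = 95/2 (Z(V) = 5 - 17/2*(-5) = 5 + 85/2 = 95/2)
b = -1583 (b = 31 - 1*1614 = 31 - 1614 = -1583)
Z(N) - b = 95/2 - 1*(-1583) = 95/2 + 1583 = 3261/2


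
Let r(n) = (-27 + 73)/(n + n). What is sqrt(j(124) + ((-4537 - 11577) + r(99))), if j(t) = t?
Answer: I*sqrt(17412857)/33 ≈ 126.45*I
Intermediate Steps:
r(n) = 23/n (r(n) = 46/((2*n)) = 46*(1/(2*n)) = 23/n)
sqrt(j(124) + ((-4537 - 11577) + r(99))) = sqrt(124 + ((-4537 - 11577) + 23/99)) = sqrt(124 + (-16114 + 23*(1/99))) = sqrt(124 + (-16114 + 23/99)) = sqrt(124 - 1595263/99) = sqrt(-1582987/99) = I*sqrt(17412857)/33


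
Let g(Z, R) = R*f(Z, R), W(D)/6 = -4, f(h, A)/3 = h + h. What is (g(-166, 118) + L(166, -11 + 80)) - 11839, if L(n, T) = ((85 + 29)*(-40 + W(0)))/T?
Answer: -2977873/23 ≈ -1.2947e+5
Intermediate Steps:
f(h, A) = 6*h (f(h, A) = 3*(h + h) = 3*(2*h) = 6*h)
W(D) = -24 (W(D) = 6*(-4) = -24)
g(Z, R) = 6*R*Z (g(Z, R) = R*(6*Z) = 6*R*Z)
L(n, T) = -7296/T (L(n, T) = ((85 + 29)*(-40 - 24))/T = (114*(-64))/T = -7296/T)
(g(-166, 118) + L(166, -11 + 80)) - 11839 = (6*118*(-166) - 7296/(-11 + 80)) - 11839 = (-117528 - 7296/69) - 11839 = (-117528 - 7296*1/69) - 11839 = (-117528 - 2432/23) - 11839 = -2705576/23 - 11839 = -2977873/23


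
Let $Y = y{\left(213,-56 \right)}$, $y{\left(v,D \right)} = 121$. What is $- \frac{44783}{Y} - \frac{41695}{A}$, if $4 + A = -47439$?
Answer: $- \frac{192690434}{521873} \approx -369.23$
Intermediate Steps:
$Y = 121$
$A = -47443$ ($A = -4 - 47439 = -47443$)
$- \frac{44783}{Y} - \frac{41695}{A} = - \frac{44783}{121} - \frac{41695}{-47443} = \left(-44783\right) \frac{1}{121} - - \frac{41695}{47443} = - \frac{44783}{121} + \frac{41695}{47443} = - \frac{192690434}{521873}$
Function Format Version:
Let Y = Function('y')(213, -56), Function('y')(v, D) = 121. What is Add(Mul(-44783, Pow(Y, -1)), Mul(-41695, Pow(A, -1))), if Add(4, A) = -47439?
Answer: Rational(-192690434, 521873) ≈ -369.23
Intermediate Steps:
Y = 121
A = -47443 (A = Add(-4, -47439) = -47443)
Add(Mul(-44783, Pow(Y, -1)), Mul(-41695, Pow(A, -1))) = Add(Mul(-44783, Pow(121, -1)), Mul(-41695, Pow(-47443, -1))) = Add(Mul(-44783, Rational(1, 121)), Mul(-41695, Rational(-1, 47443))) = Add(Rational(-44783, 121), Rational(41695, 47443)) = Rational(-192690434, 521873)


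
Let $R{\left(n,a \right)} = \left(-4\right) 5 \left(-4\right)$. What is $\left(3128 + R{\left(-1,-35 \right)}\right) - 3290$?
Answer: $-82$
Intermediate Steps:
$R{\left(n,a \right)} = 80$ ($R{\left(n,a \right)} = \left(-20\right) \left(-4\right) = 80$)
$\left(3128 + R{\left(-1,-35 \right)}\right) - 3290 = \left(3128 + 80\right) - 3290 = 3208 - 3290 = -82$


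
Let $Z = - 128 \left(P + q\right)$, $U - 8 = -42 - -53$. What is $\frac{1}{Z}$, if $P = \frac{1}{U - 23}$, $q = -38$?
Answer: $\frac{1}{4896} \approx 0.00020425$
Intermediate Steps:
$U = 19$ ($U = 8 - -11 = 8 + \left(-42 + 53\right) = 8 + 11 = 19$)
$P = - \frac{1}{4}$ ($P = \frac{1}{19 - 23} = \frac{1}{-4} = - \frac{1}{4} \approx -0.25$)
$Z = 4896$ ($Z = - 128 \left(- \frac{1}{4} - 38\right) = \left(-128\right) \left(- \frac{153}{4}\right) = 4896$)
$\frac{1}{Z} = \frac{1}{4896}$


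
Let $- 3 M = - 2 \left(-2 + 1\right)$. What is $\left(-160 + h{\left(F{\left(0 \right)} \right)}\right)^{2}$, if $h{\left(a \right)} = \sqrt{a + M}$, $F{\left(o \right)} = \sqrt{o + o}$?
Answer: $\frac{\left(480 - i \sqrt{6}\right)^{2}}{9} \approx 25599.0 - 261.28 i$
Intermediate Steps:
$M = - \frac{2}{3}$ ($M = - \frac{\left(-2\right) \left(-2 + 1\right)}{3} = - \frac{\left(-2\right) \left(-1\right)}{3} = \left(- \frac{1}{3}\right) 2 = - \frac{2}{3} \approx -0.66667$)
$F{\left(o \right)} = \sqrt{2} \sqrt{o}$ ($F{\left(o \right)} = \sqrt{2 o} = \sqrt{2} \sqrt{o}$)
$h{\left(a \right)} = \sqrt{- \frac{2}{3} + a}$ ($h{\left(a \right)} = \sqrt{a - \frac{2}{3}} = \sqrt{- \frac{2}{3} + a}$)
$\left(-160 + h{\left(F{\left(0 \right)} \right)}\right)^{2} = \left(-160 + \frac{\sqrt{-6 + 9 \sqrt{2} \sqrt{0}}}{3}\right)^{2} = \left(-160 + \frac{\sqrt{-6 + 9 \sqrt{2} \cdot 0}}{3}\right)^{2} = \left(-160 + \frac{\sqrt{-6 + 9 \cdot 0}}{3}\right)^{2} = \left(-160 + \frac{\sqrt{-6 + 0}}{3}\right)^{2} = \left(-160 + \frac{\sqrt{-6}}{3}\right)^{2} = \left(-160 + \frac{i \sqrt{6}}{3}\right)^{2}$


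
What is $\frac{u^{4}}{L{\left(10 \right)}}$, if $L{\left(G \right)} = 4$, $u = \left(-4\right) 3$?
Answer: $5184$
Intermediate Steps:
$u = -12$
$\frac{u^{4}}{L{\left(10 \right)}} = \frac{\left(-12\right)^{4}}{4} = 20736 \cdot \frac{1}{4} = 5184$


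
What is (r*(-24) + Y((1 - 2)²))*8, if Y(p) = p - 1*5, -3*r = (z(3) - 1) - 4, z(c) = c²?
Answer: 224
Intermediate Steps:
r = -4/3 (r = -((3² - 1) - 4)/3 = -((9 - 1) - 4)/3 = -(8 - 4)/3 = -⅓*4 = -4/3 ≈ -1.3333)
Y(p) = -5 + p (Y(p) = p - 5 = -5 + p)
(r*(-24) + Y((1 - 2)²))*8 = (-4/3*(-24) + (-5 + (1 - 2)²))*8 = (32 + (-5 + (-1)²))*8 = (32 + (-5 + 1))*8 = (32 - 4)*8 = 28*8 = 224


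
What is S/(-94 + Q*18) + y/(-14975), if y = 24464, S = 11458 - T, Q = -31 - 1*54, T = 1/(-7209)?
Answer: -1523356051949/175318554600 ≈ -8.6891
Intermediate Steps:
T = -1/7209 ≈ -0.00013872
Q = -85 (Q = -31 - 54 = -85)
S = 82600723/7209 (S = 11458 - 1*(-1/7209) = 11458 + 1/7209 = 82600723/7209 ≈ 11458.)
S/(-94 + Q*18) + y/(-14975) = 82600723/(7209*(-94 - 85*18)) + 24464/(-14975) = 82600723/(7209*(-94 - 1530)) + 24464*(-1/14975) = (82600723/7209)/(-1624) - 24464/14975 = (82600723/7209)*(-1/1624) - 24464/14975 = -82600723/11707416 - 24464/14975 = -1523356051949/175318554600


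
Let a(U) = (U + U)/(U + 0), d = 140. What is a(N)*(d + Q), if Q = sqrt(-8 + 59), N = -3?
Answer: 280 + 2*sqrt(51) ≈ 294.28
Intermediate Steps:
a(U) = 2 (a(U) = (2*U)/U = 2)
Q = sqrt(51) ≈ 7.1414
a(N)*(d + Q) = 2*(140 + sqrt(51)) = 280 + 2*sqrt(51)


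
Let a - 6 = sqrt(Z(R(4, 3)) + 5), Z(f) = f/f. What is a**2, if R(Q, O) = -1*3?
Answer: (6 + sqrt(6))**2 ≈ 71.394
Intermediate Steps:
R(Q, O) = -3
Z(f) = 1
a = 6 + sqrt(6) (a = 6 + sqrt(1 + 5) = 6 + sqrt(6) ≈ 8.4495)
a**2 = (6 + sqrt(6))**2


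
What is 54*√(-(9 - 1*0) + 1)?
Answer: 108*I*√2 ≈ 152.74*I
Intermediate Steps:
54*√(-(9 - 1*0) + 1) = 54*√(-(9 + 0) + 1) = 54*√(-1*9 + 1) = 54*√(-9 + 1) = 54*√(-8) = 54*(2*I*√2) = 108*I*√2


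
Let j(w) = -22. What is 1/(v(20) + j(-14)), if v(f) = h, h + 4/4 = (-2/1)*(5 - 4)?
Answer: -1/25 ≈ -0.040000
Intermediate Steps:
h = -3 (h = -1 + (-2/1)*(5 - 4) = -1 - 2*1*1 = -1 - 2*1 = -1 - 2 = -3)
v(f) = -3
1/(v(20) + j(-14)) = 1/(-3 - 22) = 1/(-25) = -1/25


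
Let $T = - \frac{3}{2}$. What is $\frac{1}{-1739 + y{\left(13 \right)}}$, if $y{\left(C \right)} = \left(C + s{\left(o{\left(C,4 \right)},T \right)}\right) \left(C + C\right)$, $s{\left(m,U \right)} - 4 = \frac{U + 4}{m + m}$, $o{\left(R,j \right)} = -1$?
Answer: $- \frac{2}{2659} \approx -0.00075216$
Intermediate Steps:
$T = - \frac{3}{2}$ ($T = \left(-3\right) \frac{1}{2} = - \frac{3}{2} \approx -1.5$)
$s{\left(m,U \right)} = 4 + \frac{4 + U}{2 m}$ ($s{\left(m,U \right)} = 4 + \frac{U + 4}{m + m} = 4 + \frac{4 + U}{2 m}$)
$y{\left(C \right)} = 2 C \left(\frac{11}{4} + C\right)$ ($y{\left(C \right)} = \left(C + \frac{4 - \frac{3}{2} + 8 \left(-1\right)}{2 \left(-1\right)}\right) \left(C + C\right) = \left(C + \frac{1}{2} \left(-1\right) \left(4 - \frac{3}{2} - 8\right)\right) 2 C = \left(C + \frac{1}{2} \left(-1\right) \left(- \frac{11}{2}\right)\right) 2 C = \left(C + \frac{11}{4}\right) 2 C = \left(\frac{11}{4} + C\right) 2 C = 2 C \left(\frac{11}{4} + C\right)$)
$\frac{1}{-1739 + y{\left(13 \right)}} = \frac{1}{-1739 + \frac{1}{2} \cdot 13 \left(11 + 4 \cdot 13\right)} = \frac{1}{-1739 + \frac{1}{2} \cdot 13 \left(11 + 52\right)} = \frac{1}{-1739 + \frac{1}{2} \cdot 13 \cdot 63} = \frac{1}{-1739 + \frac{819}{2}} = \frac{1}{- \frac{2659}{2}} = - \frac{2}{2659}$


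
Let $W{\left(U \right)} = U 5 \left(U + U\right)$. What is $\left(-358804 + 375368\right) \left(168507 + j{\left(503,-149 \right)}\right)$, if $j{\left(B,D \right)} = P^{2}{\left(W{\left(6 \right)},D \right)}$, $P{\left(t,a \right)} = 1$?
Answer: $2791166512$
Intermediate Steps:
$W{\left(U \right)} = 10 U^{2}$ ($W{\left(U \right)} = 5 U 2 U = 10 U^{2}$)
$j{\left(B,D \right)} = 1$ ($j{\left(B,D \right)} = 1^{2} = 1$)
$\left(-358804 + 375368\right) \left(168507 + j{\left(503,-149 \right)}\right) = \left(-358804 + 375368\right) \left(168507 + 1\right) = 16564 \cdot 168508 = 2791166512$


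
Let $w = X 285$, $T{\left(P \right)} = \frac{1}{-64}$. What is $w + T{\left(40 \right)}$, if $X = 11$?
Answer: $\frac{200639}{64} \approx 3135.0$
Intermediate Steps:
$T{\left(P \right)} = - \frac{1}{64}$
$w = 3135$ ($w = 11 \cdot 285 = 3135$)
$w + T{\left(40 \right)} = 3135 - \frac{1}{64} = \frac{200639}{64}$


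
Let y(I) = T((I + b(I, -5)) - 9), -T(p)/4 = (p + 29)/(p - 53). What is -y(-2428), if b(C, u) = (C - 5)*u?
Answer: 39028/9675 ≈ 4.0339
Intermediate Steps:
b(C, u) = u*(-5 + C) (b(C, u) = (-5 + C)*u = u*(-5 + C))
T(p) = -4*(29 + p)/(-53 + p) (T(p) = -4*(p + 29)/(p - 53) = -4*(29 + p)/(-53 + p))
y(I) = 4*(-45 + 4*I)/(-37 - 4*I) (y(I) = 4*(-29 - ((I - 5*(-5 + I)) - 9))/(-53 + ((I - 5*(-5 + I)) - 9)) = 4*(-29 - ((I + (25 - 5*I)) - 9))/(-53 + ((I + (25 - 5*I)) - 9)) = 4*(-29 - ((25 - 4*I) - 9))/(-53 + ((25 - 4*I) - 9)) = 4*(-29 - (16 - 4*I))/(-53 + (16 - 4*I)) = 4*(-29 + (-16 + 4*I))/(-37 - 4*I) = 4*(-45 + 4*I)/(-37 - 4*I))
-y(-2428) = -4*(45 - 4*(-2428))/(37 + 4*(-2428)) = -4*(45 + 9712)/(37 - 9712) = -4*9757/(-9675) = -4*(-1)*9757/9675 = -1*(-39028/9675) = 39028/9675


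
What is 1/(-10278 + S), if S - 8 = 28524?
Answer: 1/18254 ≈ 5.4782e-5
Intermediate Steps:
S = 28532 (S = 8 + 28524 = 28532)
1/(-10278 + S) = 1/(-10278 + 28532) = 1/18254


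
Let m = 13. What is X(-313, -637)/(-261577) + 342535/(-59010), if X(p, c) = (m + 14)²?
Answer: -17928459197/3087131754 ≈ -5.8075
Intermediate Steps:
X(p, c) = 729 (X(p, c) = (13 + 14)² = 27² = 729)
X(-313, -637)/(-261577) + 342535/(-59010) = 729/(-261577) + 342535/(-59010) = 729*(-1/261577) + 342535*(-1/59010) = -729/261577 - 68507/11802 = -17928459197/3087131754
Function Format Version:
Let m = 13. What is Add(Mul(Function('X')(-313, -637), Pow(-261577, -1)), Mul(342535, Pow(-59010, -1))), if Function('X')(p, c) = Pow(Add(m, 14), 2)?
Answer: Rational(-17928459197, 3087131754) ≈ -5.8075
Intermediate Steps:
Function('X')(p, c) = 729 (Function('X')(p, c) = Pow(Add(13, 14), 2) = Pow(27, 2) = 729)
Add(Mul(Function('X')(-313, -637), Pow(-261577, -1)), Mul(342535, Pow(-59010, -1))) = Add(Mul(729, Pow(-261577, -1)), Mul(342535, Pow(-59010, -1))) = Add(Mul(729, Rational(-1, 261577)), Mul(342535, Rational(-1, 59010))) = Add(Rational(-729, 261577), Rational(-68507, 11802)) = Rational(-17928459197, 3087131754)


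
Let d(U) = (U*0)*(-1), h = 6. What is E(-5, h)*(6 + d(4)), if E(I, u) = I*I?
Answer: 150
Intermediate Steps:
E(I, u) = I**2
d(U) = 0 (d(U) = 0*(-1) = 0)
E(-5, h)*(6 + d(4)) = (-5)**2*(6 + 0) = 25*6 = 150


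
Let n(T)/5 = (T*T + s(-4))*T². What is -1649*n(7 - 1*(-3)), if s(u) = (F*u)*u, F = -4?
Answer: -29682000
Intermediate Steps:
s(u) = -4*u² (s(u) = (-4*u)*u = -4*u²)
n(T) = 5*T²*(-64 + T²) (n(T) = 5*((T*T - 4*(-4)²)*T²) = 5*((T² - 4*16)*T²) = 5*((T² - 64)*T²) = 5*((-64 + T²)*T²) = 5*(T²*(-64 + T²)) = 5*T²*(-64 + T²))
-1649*n(7 - 1*(-3)) = -8245*(7 - 1*(-3))²*(-64 + (7 - 1*(-3))²) = -8245*(7 + 3)²*(-64 + (7 + 3)²) = -8245*10²*(-64 + 10²) = -8245*100*(-64 + 100) = -8245*100*36 = -1649*18000 = -29682000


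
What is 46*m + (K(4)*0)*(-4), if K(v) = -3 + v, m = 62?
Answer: 2852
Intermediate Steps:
46*m + (K(4)*0)*(-4) = 46*62 + ((-3 + 4)*0)*(-4) = 2852 + (1*0)*(-4) = 2852 + 0*(-4) = 2852 + 0 = 2852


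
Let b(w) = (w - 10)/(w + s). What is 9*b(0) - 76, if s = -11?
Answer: -746/11 ≈ -67.818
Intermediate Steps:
b(w) = (-10 + w)/(-11 + w) (b(w) = (w - 10)/(w - 11) = (-10 + w)/(-11 + w))
9*b(0) - 76 = 9*((-10 + 0)/(-11 + 0)) - 76 = 9*(-10/(-11)) - 76 = 9*(-1/11*(-10)) - 76 = 9*(10/11) - 76 = 90/11 - 76 = -746/11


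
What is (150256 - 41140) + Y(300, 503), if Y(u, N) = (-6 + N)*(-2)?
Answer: 108122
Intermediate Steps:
Y(u, N) = 12 - 2*N
(150256 - 41140) + Y(300, 503) = (150256 - 41140) + (12 - 2*503) = 109116 + (12 - 1006) = 109116 - 994 = 108122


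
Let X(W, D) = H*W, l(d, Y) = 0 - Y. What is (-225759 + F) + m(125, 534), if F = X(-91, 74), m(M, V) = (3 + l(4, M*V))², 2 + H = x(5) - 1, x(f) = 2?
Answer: 4454936341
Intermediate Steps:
l(d, Y) = -Y
H = -1 (H = -2 + (2 - 1) = -2 + 1 = -1)
m(M, V) = (3 - M*V)²
X(W, D) = -W
F = 91 (F = -1*(-91) = 91)
(-225759 + F) + m(125, 534) = (-225759 + 91) + (-3 + 125*534)² = -225668 + (-3 + 66750)² = -225668 + 66747² = -225668 + 4455162009 = 4454936341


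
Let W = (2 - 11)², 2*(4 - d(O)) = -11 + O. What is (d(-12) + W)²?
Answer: 37249/4 ≈ 9312.3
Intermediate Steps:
d(O) = 19/2 - O/2 (d(O) = 4 - (-11 + O)/2 = 4 + (11/2 - O/2) = 19/2 - O/2)
W = 81 (W = (-9)² = 81)
(d(-12) + W)² = ((19/2 - ½*(-12)) + 81)² = ((19/2 + 6) + 81)² = (31/2 + 81)² = (193/2)² = 37249/4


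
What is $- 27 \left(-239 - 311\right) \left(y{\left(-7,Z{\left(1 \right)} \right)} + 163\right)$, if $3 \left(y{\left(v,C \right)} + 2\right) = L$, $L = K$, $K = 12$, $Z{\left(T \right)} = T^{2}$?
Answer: $2450250$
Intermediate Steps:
$L = 12$
$y{\left(v,C \right)} = 2$ ($y{\left(v,C \right)} = -2 + \frac{1}{3} \cdot 12 = -2 + 4 = 2$)
$- 27 \left(-239 - 311\right) \left(y{\left(-7,Z{\left(1 \right)} \right)} + 163\right) = - 27 \left(-239 - 311\right) \left(2 + 163\right) = - 27 \left(\left(-550\right) 165\right) = \left(-27\right) \left(-90750\right) = 2450250$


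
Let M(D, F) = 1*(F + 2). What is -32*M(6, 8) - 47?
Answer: -367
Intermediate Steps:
M(D, F) = 2 + F (M(D, F) = 1*(2 + F) = 2 + F)
-32*M(6, 8) - 47 = -32*(2 + 8) - 47 = -32*10 - 47 = -320 - 47 = -367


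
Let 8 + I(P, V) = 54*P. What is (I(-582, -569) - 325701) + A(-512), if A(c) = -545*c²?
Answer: -143225617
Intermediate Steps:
I(P, V) = -8 + 54*P
(I(-582, -569) - 325701) + A(-512) = ((-8 + 54*(-582)) - 325701) - 545*(-512)² = ((-8 - 31428) - 325701) - 545*262144 = (-31436 - 325701) - 142868480 = -357137 - 142868480 = -143225617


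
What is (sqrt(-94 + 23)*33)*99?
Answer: 3267*I*sqrt(71) ≈ 27528.0*I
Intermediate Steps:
(sqrt(-94 + 23)*33)*99 = (sqrt(-71)*33)*99 = ((I*sqrt(71))*33)*99 = (33*I*sqrt(71))*99 = 3267*I*sqrt(71)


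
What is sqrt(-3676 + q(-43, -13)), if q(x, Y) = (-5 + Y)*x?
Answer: I*sqrt(2902) ≈ 53.87*I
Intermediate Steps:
q(x, Y) = x*(-5 + Y)
sqrt(-3676 + q(-43, -13)) = sqrt(-3676 - 43*(-5 - 13)) = sqrt(-3676 - 43*(-18)) = sqrt(-3676 + 774) = sqrt(-2902) = I*sqrt(2902)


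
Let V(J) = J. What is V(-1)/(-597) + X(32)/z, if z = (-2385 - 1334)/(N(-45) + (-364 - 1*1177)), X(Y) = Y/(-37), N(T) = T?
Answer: -30161341/82148991 ≈ -0.36715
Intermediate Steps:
X(Y) = -Y/37 (X(Y) = Y*(-1/37) = -Y/37)
z = 3719/1586 (z = (-2385 - 1334)/(-45 + (-364 - 1*1177)) = -3719/(-45 + (-364 - 1177)) = -3719/(-45 - 1541) = -3719/(-1586) = -3719*(-1/1586) = 3719/1586 ≈ 2.3449)
V(-1)/(-597) + X(32)/z = -1/(-597) + (-1/37*32)/(3719/1586) = -1*(-1/597) - 32/37*1586/3719 = 1/597 - 50752/137603 = -30161341/82148991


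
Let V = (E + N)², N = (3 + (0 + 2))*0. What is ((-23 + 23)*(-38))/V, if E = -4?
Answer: 0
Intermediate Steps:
N = 0 (N = (3 + 2)*0 = 5*0 = 0)
V = 16 (V = (-4 + 0)² = (-4)² = 16)
((-23 + 23)*(-38))/V = ((-23 + 23)*(-38))/16 = (0*(-38))*(1/16) = 0*(1/16) = 0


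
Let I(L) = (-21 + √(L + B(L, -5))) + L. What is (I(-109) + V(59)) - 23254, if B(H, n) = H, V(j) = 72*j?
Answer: -19136 + I*√218 ≈ -19136.0 + 14.765*I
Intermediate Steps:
I(L) = -21 + L + √2*√L (I(L) = (-21 + √(L + L)) + L = (-21 + √(2*L)) + L = (-21 + √2*√L) + L = -21 + L + √2*√L)
(I(-109) + V(59)) - 23254 = ((-21 - 109 + √2*√(-109)) + 72*59) - 23254 = ((-21 - 109 + √2*(I*√109)) + 4248) - 23254 = ((-21 - 109 + I*√218) + 4248) - 23254 = ((-130 + I*√218) + 4248) - 23254 = (4118 + I*√218) - 23254 = -19136 + I*√218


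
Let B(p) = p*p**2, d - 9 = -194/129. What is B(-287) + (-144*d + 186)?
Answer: -1016554247/43 ≈ -2.3641e+7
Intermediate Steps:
d = 967/129 (d = 9 - 194/129 = 967/129 ≈ 7.4961)
B(p) = p**3
B(-287) + (-144*d + 186) = (-287)**3 + (-144*967/129 + 186) = -23639903 + (-46416/43 + 186) = -23639903 - 38418/43 = -1016554247/43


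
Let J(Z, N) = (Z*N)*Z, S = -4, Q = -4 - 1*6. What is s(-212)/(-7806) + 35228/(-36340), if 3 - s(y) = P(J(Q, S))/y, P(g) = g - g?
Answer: -22924899/23639170 ≈ -0.96978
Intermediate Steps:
Q = -10 (Q = -4 - 6 = -10)
J(Z, N) = N*Z**2 (J(Z, N) = (N*Z)*Z = N*Z**2)
P(g) = 0
s(y) = 3 (s(y) = 3 - 0/y = 3 - 1*0 = 3 + 0 = 3)
s(-212)/(-7806) + 35228/(-36340) = 3/(-7806) + 35228/(-36340) = 3*(-1/7806) + 35228*(-1/36340) = -1/2602 - 8807/9085 = -22924899/23639170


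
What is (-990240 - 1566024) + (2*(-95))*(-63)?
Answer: -2544294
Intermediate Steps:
(-990240 - 1566024) + (2*(-95))*(-63) = -2556264 - 190*(-63) = -2556264 + 11970 = -2544294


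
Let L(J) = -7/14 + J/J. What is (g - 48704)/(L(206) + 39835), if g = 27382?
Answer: -42644/79671 ≈ -0.53525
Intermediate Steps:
L(J) = ½ (L(J) = -7*1/14 + 1 = -½ + 1 = ½)
(g - 48704)/(L(206) + 39835) = (27382 - 48704)/(½ + 39835) = -21322/79671/2 = -21322*2/79671 = -42644/79671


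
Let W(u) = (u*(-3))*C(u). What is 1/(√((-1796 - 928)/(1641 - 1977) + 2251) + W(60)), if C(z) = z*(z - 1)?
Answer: -1189440/757911163783 - 2*√442785/11368667456745 ≈ -1.5695e-6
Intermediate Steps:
C(z) = z*(-1 + z)
W(u) = -3*u²*(-1 + u) (W(u) = (u*(-3))*(u*(-1 + u)) = (-3*u)*(u*(-1 + u)) = -3*u²*(-1 + u))
1/(√((-1796 - 928)/(1641 - 1977) + 2251) + W(60)) = 1/(√((-1796 - 928)/(1641 - 1977) + 2251) + 3*60²*(1 - 1*60)) = 1/(√(-2724/(-336) + 2251) + 3*3600*(1 - 60)) = 1/(√(-2724*(-1/336) + 2251) + 3*3600*(-59)) = 1/(√(227/28 + 2251) - 637200) = 1/(√(63255/28) - 637200) = 1/(√442785/14 - 637200) = 1/(-637200 + √442785/14)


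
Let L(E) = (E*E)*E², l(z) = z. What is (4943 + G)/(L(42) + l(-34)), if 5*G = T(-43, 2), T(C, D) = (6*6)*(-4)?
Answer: 24571/15558310 ≈ 0.0015793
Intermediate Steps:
T(C, D) = -144 (T(C, D) = 36*(-4) = -144)
G = -144/5 (G = (⅕)*(-144) = -144/5 ≈ -28.800)
L(E) = E⁴ (L(E) = E²*E² = E⁴)
(4943 + G)/(L(42) + l(-34)) = (4943 - 144/5)/(42⁴ - 34) = 24571/(5*(3111696 - 34)) = (24571/5)/3111662 = (24571/5)*(1/3111662) = 24571/15558310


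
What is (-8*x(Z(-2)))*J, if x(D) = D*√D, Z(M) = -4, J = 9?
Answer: 576*I ≈ 576.0*I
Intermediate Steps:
x(D) = D^(3/2)
(-8*x(Z(-2)))*J = -(-64)*I*9 = (64*I)*9 = 576*I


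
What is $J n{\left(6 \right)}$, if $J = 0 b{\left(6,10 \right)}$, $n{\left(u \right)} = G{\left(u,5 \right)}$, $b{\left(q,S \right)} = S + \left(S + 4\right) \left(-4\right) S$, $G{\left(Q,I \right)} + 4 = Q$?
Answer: $0$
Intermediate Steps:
$G{\left(Q,I \right)} = -4 + Q$
$b{\left(q,S \right)} = S + S \left(-16 - 4 S\right)$ ($b{\left(q,S \right)} = S + \left(4 + S\right) \left(-4\right) S = S + \left(-16 - 4 S\right) S = S + S \left(-16 - 4 S\right)$)
$n{\left(u \right)} = -4 + u$
$J = 0$ ($J = 0 \left(\left(-1\right) 10 \left(15 + 4 \cdot 10\right)\right) = 0 \left(\left(-1\right) 10 \left(15 + 40\right)\right) = 0 \left(\left(-1\right) 10 \cdot 55\right) = 0 \left(-550\right) = 0$)
$J n{\left(6 \right)} = 0 \left(-4 + 6\right) = 0 \cdot 2 = 0$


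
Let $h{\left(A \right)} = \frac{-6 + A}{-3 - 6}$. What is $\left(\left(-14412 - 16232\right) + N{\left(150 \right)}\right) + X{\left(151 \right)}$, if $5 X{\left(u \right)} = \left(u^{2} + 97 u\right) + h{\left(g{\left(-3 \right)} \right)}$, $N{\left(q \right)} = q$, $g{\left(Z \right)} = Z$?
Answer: $- \frac{115021}{5} \approx -23004.0$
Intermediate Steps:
$h{\left(A \right)} = \frac{2}{3} - \frac{A}{9}$ ($h{\left(A \right)} = \frac{-6 + A}{-9} = \left(-6 + A\right) \left(- \frac{1}{9}\right) = \frac{2}{3} - \frac{A}{9}$)
$X{\left(u \right)} = \frac{1}{5} + \frac{u^{2}}{5} + \frac{97 u}{5}$ ($X{\left(u \right)} = \frac{\left(u^{2} + 97 u\right) + \left(\frac{2}{3} - - \frac{1}{3}\right)}{5} = \frac{\left(u^{2} + 97 u\right) + \left(\frac{2}{3} + \frac{1}{3}\right)}{5} = \frac{\left(u^{2} + 97 u\right) + 1}{5} = \frac{1 + u^{2} + 97 u}{5} = \frac{1}{5} + \frac{u^{2}}{5} + \frac{97 u}{5}$)
$\left(\left(-14412 - 16232\right) + N{\left(150 \right)}\right) + X{\left(151 \right)} = \left(\left(-14412 - 16232\right) + 150\right) + \left(\frac{1}{5} + \frac{151^{2}}{5} + \frac{97}{5} \cdot 151\right) = \left(-30644 + 150\right) + \left(\frac{1}{5} + \frac{1}{5} \cdot 22801 + \frac{14647}{5}\right) = -30494 + \left(\frac{1}{5} + \frac{22801}{5} + \frac{14647}{5}\right) = -30494 + \frac{37449}{5} = - \frac{115021}{5}$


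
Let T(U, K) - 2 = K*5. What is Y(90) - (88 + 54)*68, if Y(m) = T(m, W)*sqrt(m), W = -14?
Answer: -9656 - 204*sqrt(10) ≈ -10301.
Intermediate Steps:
T(U, K) = 2 + 5*K (T(U, K) = 2 + K*5 = 2 + 5*K)
Y(m) = -68*sqrt(m) (Y(m) = (2 + 5*(-14))*sqrt(m) = (2 - 70)*sqrt(m) = -68*sqrt(m))
Y(90) - (88 + 54)*68 = -204*sqrt(10) - (88 + 54)*68 = -204*sqrt(10) - 142*68 = -204*sqrt(10) - 1*9656 = -204*sqrt(10) - 9656 = -9656 - 204*sqrt(10)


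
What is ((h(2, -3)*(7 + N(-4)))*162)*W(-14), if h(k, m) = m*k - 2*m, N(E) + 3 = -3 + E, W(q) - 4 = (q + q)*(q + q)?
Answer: 0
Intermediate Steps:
W(q) = 4 + 4*q² (W(q) = 4 + (q + q)*(q + q) = 4 + (2*q)*(2*q) = 4 + 4*q²)
N(E) = -6 + E (N(E) = -3 + (-3 + E) = -6 + E)
h(k, m) = -2*m + k*m (h(k, m) = k*m - 2*m = -2*m + k*m)
((h(2, -3)*(7 + N(-4)))*162)*W(-14) = (((-3*(-2 + 2))*(7 + (-6 - 4)))*162)*(4 + 4*(-14)²) = (((-3*0)*(7 - 10))*162)*(4 + 4*196) = ((0*(-3))*162)*(4 + 784) = (0*162)*788 = 0*788 = 0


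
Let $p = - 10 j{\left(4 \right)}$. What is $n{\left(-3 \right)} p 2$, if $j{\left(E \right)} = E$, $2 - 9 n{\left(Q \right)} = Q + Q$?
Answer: $- \frac{640}{9} \approx -71.111$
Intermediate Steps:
$n{\left(Q \right)} = \frac{2}{9} - \frac{2 Q}{9}$ ($n{\left(Q \right)} = \frac{2}{9} - \frac{Q + Q}{9} = \frac{2}{9} - \frac{2 Q}{9}$)
$p = -40$ ($p = \left(-10\right) 4 = -40$)
$n{\left(-3 \right)} p 2 = \left(\frac{2}{9} - - \frac{2}{3}\right) \left(-40\right) 2 = \left(\frac{2}{9} + \frac{2}{3}\right) \left(-40\right) 2 = \frac{8}{9} \left(-40\right) 2 = \left(- \frac{320}{9}\right) 2 = - \frac{640}{9}$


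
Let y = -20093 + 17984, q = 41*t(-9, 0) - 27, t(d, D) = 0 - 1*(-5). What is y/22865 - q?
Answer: -4072079/22865 ≈ -178.09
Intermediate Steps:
t(d, D) = 5 (t(d, D) = 0 + 5 = 5)
q = 178 (q = 41*5 - 27 = 205 - 27 = 178)
y = -2109
y/22865 - q = -2109/22865 - 1*178 = -2109*1/22865 - 178 = -2109/22865 - 178 = -4072079/22865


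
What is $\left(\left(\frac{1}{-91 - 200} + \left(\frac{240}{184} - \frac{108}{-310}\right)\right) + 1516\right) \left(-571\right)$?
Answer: $- \frac{899000755937}{1037415} \approx -8.6658 \cdot 10^{5}$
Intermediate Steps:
$\left(\left(\frac{1}{-91 - 200} + \left(\frac{240}{184} - \frac{108}{-310}\right)\right) + 1516\right) \left(-571\right) = \left(\left(\frac{1}{-291} + \left(240 \cdot \frac{1}{184} - - \frac{54}{155}\right)\right) + 1516\right) \left(-571\right) = \left(\left(- \frac{1}{291} + \left(\frac{30}{23} + \frac{54}{155}\right)\right) + 1516\right) \left(-571\right) = \left(\left(- \frac{1}{291} + \frac{5892}{3565}\right) + 1516\right) \left(-571\right) = \left(\frac{1711007}{1037415} + 1516\right) \left(-571\right) = \frac{1574432147}{1037415} \left(-571\right) = - \frac{899000755937}{1037415}$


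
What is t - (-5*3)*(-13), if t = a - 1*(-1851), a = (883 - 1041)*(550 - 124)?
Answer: -65652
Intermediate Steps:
a = -67308 (a = -158*426 = -67308)
t = -65457 (t = -67308 - 1*(-1851) = -67308 + 1851 = -65457)
t - (-5*3)*(-13) = -65457 - (-5*3)*(-13) = -65457 - (-15)*(-13) = -65457 - 1*195 = -65457 - 195 = -65652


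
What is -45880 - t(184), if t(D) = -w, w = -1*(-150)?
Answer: -45730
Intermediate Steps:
w = 150
t(D) = -150 (t(D) = -1*150 = -150)
-45880 - t(184) = -45880 - 1*(-150) = -45880 + 150 = -45730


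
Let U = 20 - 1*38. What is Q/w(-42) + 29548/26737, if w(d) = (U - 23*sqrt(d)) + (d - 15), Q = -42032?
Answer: 28369474588/248146097 - 966736*I*sqrt(42)/27843 ≈ 114.33 - 225.02*I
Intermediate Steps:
U = -18 (U = 20 - 38 = -18)
w(d) = -33 + d - 23*sqrt(d) (w(d) = (-18 - 23*sqrt(d)) + (d - 15) = (-18 - 23*sqrt(d)) + (-15 + d) = -33 + d - 23*sqrt(d))
Q/w(-42) + 29548/26737 = -42032/(-33 - 42 - 23*I*sqrt(42)) + 29548/26737 = -42032/(-75 - 23*I*sqrt(42)) + 29548/26737 = 29548/26737 - 42032/(-75 - 23*I*sqrt(42))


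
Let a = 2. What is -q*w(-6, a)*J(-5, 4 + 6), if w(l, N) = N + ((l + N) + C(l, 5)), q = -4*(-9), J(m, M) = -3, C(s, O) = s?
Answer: -864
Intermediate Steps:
q = 36
w(l, N) = 2*N + 2*l (w(l, N) = N + ((l + N) + l) = N + ((N + l) + l) = N + (N + 2*l) = 2*N + 2*l)
-q*w(-6, a)*J(-5, 4 + 6) = -36*(2*2 + 2*(-6))*(-3) = -36*(4 - 12)*(-3) = -36*(-8)*(-3) = -(-288)*(-3) = -1*864 = -864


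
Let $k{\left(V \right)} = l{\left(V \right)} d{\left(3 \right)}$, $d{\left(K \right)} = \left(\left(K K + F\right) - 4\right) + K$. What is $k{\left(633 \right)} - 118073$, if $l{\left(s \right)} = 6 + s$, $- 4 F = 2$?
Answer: $- \frac{226561}{2} \approx -1.1328 \cdot 10^{5}$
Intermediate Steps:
$F = - \frac{1}{2}$ ($F = \left(- \frac{1}{4}\right) 2 = - \frac{1}{2} \approx -0.5$)
$d{\left(K \right)} = - \frac{9}{2} + K + K^{2}$ ($d{\left(K \right)} = \left(\left(K K - \frac{1}{2}\right) - 4\right) + K = \left(\left(K^{2} - \frac{1}{2}\right) - 4\right) + K = \left(\left(- \frac{1}{2} + K^{2}\right) - 4\right) + K = \left(- \frac{9}{2} + K^{2}\right) + K = - \frac{9}{2} + K + K^{2}$)
$k{\left(V \right)} = 45 + \frac{15 V}{2}$ ($k{\left(V \right)} = \left(6 + V\right) \left(- \frac{9}{2} + 3 + 3^{2}\right) = \left(6 + V\right) \left(- \frac{9}{2} + 3 + 9\right) = \left(6 + V\right) \frac{15}{2} = 45 + \frac{15 V}{2}$)
$k{\left(633 \right)} - 118073 = \left(45 + \frac{15}{2} \cdot 633\right) - 118073 = \left(45 + \frac{9495}{2}\right) - 118073 = \frac{9585}{2} - 118073 = - \frac{226561}{2}$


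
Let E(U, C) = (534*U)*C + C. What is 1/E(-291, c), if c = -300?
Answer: 1/46617900 ≈ 2.1451e-8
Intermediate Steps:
E(U, C) = C + 534*C*U (E(U, C) = 534*C*U + C = C + 534*C*U)
1/E(-291, c) = 1/(-300*(1 + 534*(-291))) = 1/(-300*(1 - 155394)) = 1/(-300*(-155393)) = 1/46617900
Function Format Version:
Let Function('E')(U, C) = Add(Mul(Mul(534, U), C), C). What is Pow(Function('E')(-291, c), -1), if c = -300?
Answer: Rational(1, 46617900) ≈ 2.1451e-8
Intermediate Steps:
Function('E')(U, C) = Add(C, Mul(534, C, U)) (Function('E')(U, C) = Add(Mul(534, C, U), C) = Add(C, Mul(534, C, U)))
Pow(Function('E')(-291, c), -1) = Pow(Mul(-300, Add(1, Mul(534, -291))), -1) = Pow(Mul(-300, Add(1, -155394)), -1) = Pow(Mul(-300, -155393), -1) = Pow(46617900, -1) = Rational(1, 46617900)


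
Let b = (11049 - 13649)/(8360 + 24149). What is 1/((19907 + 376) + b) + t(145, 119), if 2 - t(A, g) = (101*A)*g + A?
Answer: -1149227633588897/659377447 ≈ -1.7429e+6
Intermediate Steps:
b = -2600/32509 ≈ -0.079978
t(A, g) = 2 - A - 101*A*g (t(A, g) = 2 - ((101*A)*g + A) = 2 - (101*A*g + A) = 2 - (A + 101*A*g) = 2 + (-A - 101*A*g) = 2 - A - 101*A*g)
1/((19907 + 376) + b) + t(145, 119) = 1/((19907 + 376) - 2600/32509) + (2 - 1*145 - 101*145*119) = 1/(20283 - 2600/32509) + (2 - 145 - 1742755) = 1/(659377447/32509) - 1742898 = 32509/659377447 - 1742898 = -1149227633588897/659377447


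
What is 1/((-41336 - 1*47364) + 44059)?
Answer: -1/44641 ≈ -2.2401e-5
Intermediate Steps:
1/((-41336 - 1*47364) + 44059) = 1/((-41336 - 47364) + 44059) = 1/(-88700 + 44059) = 1/(-44641) = -1/44641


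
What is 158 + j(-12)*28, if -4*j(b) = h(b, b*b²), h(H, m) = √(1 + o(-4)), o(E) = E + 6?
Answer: 158 - 7*√3 ≈ 145.88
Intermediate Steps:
o(E) = 6 + E
h(H, m) = √3 (h(H, m) = √(1 + (6 - 4)) = √(1 + 2) = √3)
j(b) = -√3/4
158 + j(-12)*28 = 158 - √3/4*28 = 158 - 7*√3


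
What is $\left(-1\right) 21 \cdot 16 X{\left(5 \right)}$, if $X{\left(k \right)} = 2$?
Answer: $-672$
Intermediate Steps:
$\left(-1\right) 21 \cdot 16 X{\left(5 \right)} = \left(-1\right) 21 \cdot 16 \cdot 2 = \left(-21\right) 16 \cdot 2 = \left(-336\right) 2 = -672$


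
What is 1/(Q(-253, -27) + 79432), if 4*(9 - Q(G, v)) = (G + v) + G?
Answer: 4/318297 ≈ 1.2567e-5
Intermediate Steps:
Q(G, v) = 9 - G/2 - v/4 (Q(G, v) = 9 - ((G + v) + G)/4 = 9 - (v + 2*G)/4 = 9 + (-G/2 - v/4) = 9 - G/2 - v/4)
1/(Q(-253, -27) + 79432) = 1/((9 - ½*(-253) - ¼*(-27)) + 79432) = 1/((9 + 253/2 + 27/4) + 79432) = 1/(569/4 + 79432) = 1/(318297/4) = 4/318297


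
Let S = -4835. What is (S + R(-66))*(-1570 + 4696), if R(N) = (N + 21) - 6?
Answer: -15273636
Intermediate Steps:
R(N) = 15 + N (R(N) = (21 + N) - 6 = 15 + N)
(S + R(-66))*(-1570 + 4696) = (-4835 + (15 - 66))*(-1570 + 4696) = (-4835 - 51)*3126 = -4886*3126 = -15273636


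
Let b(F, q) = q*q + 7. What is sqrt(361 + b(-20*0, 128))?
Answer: 4*sqrt(1047) ≈ 129.43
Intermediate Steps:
b(F, q) = 7 + q**2 (b(F, q) = q**2 + 7 = 7 + q**2)
sqrt(361 + b(-20*0, 128)) = sqrt(361 + (7 + 128**2)) = sqrt(361 + (7 + 16384)) = sqrt(361 + 16391) = sqrt(16752) = 4*sqrt(1047)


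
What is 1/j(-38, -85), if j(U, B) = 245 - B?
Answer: 1/330 ≈ 0.0030303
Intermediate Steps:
1/j(-38, -85) = 1/(245 - 1*(-85)) = 1/(245 + 85) = 1/330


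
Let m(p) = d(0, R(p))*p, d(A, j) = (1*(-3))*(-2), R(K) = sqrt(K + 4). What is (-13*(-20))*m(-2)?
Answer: -3120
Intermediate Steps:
R(K) = sqrt(4 + K)
d(A, j) = 6 (d(A, j) = -3*(-2) = 6)
m(p) = 6*p
(-13*(-20))*m(-2) = (-13*(-20))*(6*(-2)) = 260*(-12) = -3120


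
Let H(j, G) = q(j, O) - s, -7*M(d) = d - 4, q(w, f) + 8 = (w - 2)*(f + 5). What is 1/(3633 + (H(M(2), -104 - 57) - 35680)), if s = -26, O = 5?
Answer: -7/224323 ≈ -3.1205e-5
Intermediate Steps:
q(w, f) = -8 + (-2 + w)*(5 + f) (q(w, f) = -8 + (w - 2)*(f + 5) = -8 + (-2 + w)*(5 + f))
M(d) = 4/7 - d/7 (M(d) = -(d - 4)/7 = -(-4 + d)/7 = 4/7 - d/7)
H(j, G) = -2 + 10*j (H(j, G) = (-18 - 2*5 + 5*j + 5*j) - 1*(-26) = (-18 - 10 + 5*j + 5*j) + 26 = (-28 + 10*j) + 26 = -2 + 10*j)
1/(3633 + (H(M(2), -104 - 57) - 35680)) = 1/(3633 + ((-2 + 10*(4/7 - ⅐*2)) - 35680)) = 1/(3633 + ((-2 + 10*(4/7 - 2/7)) - 35680)) = 1/(3633 + ((-2 + 10*(2/7)) - 35680)) = 1/(3633 + ((-2 + 20/7) - 35680)) = 1/(3633 + (6/7 - 35680)) = 1/(3633 - 249754/7) = 1/(-224323/7) = -7/224323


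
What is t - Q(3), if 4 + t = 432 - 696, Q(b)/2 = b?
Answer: -274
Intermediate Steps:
Q(b) = 2*b
t = -268 (t = -4 + (432 - 696) = -4 - 264 = -268)
t - Q(3) = -268 - 2*3 = -268 - 1*6 = -268 - 6 = -274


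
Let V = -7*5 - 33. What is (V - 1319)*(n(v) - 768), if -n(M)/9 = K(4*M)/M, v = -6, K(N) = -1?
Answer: 2134593/2 ≈ 1.0673e+6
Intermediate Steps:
V = -68 (V = -35 - 33 = -68)
n(M) = 9/M (n(M) = -(-9)/M = 9/M)
(V - 1319)*(n(v) - 768) = (-68 - 1319)*(9/(-6) - 768) = -1387*(9*(-⅙) - 768) = -1387*(-3/2 - 768) = -1387*(-1539/2) = 2134593/2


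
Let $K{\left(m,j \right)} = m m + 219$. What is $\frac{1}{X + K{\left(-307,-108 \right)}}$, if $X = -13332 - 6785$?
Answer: $\frac{1}{74351} \approx 1.345 \cdot 10^{-5}$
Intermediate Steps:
$K{\left(m,j \right)} = 219 + m^{2}$ ($K{\left(m,j \right)} = m^{2} + 219 = 219 + m^{2}$)
$X = -20117$ ($X = -13332 - 6785 = -20117$)
$\frac{1}{X + K{\left(-307,-108 \right)}} = \frac{1}{-20117 + \left(219 + \left(-307\right)^{2}\right)} = \frac{1}{-20117 + \left(219 + 94249\right)} = \frac{1}{-20117 + 94468} = \frac{1}{74351}$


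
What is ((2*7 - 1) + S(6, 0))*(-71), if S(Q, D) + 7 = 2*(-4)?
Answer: 142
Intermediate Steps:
S(Q, D) = -15 (S(Q, D) = -7 + 2*(-4) = -7 - 8 = -15)
((2*7 - 1) + S(6, 0))*(-71) = ((2*7 - 1) - 15)*(-71) = ((14 - 1) - 15)*(-71) = (13 - 15)*(-71) = -2*(-71) = 142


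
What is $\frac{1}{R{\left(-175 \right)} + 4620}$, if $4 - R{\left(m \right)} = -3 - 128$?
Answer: $\frac{1}{4755} \approx 0.0002103$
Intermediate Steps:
$R{\left(m \right)} = 135$ ($R{\left(m \right)} = 4 - \left(-3 - 128\right) = 4 - -131 = 4 + 131 = 135$)
$\frac{1}{R{\left(-175 \right)} + 4620} = \frac{1}{135 + 4620} = \frac{1}{4755}$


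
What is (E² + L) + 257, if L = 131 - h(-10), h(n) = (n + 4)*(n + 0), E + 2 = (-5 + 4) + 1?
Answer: 332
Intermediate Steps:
E = -2 (E = -2 + ((-5 + 4) + 1) = -2 + (-1 + 1) = -2 + 0 = -2)
h(n) = n*(4 + n) (h(n) = (4 + n)*n = n*(4 + n))
L = 71 (L = 131 - (-10)*(4 - 10) = 131 - (-10)*(-6) = 131 - 1*60 = 131 - 60 = 71)
(E² + L) + 257 = ((-2)² + 71) + 257 = (4 + 71) + 257 = 75 + 257 = 332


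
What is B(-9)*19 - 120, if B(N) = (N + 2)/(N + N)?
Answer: -2027/18 ≈ -112.61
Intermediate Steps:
B(N) = (2 + N)/(2*N) (B(N) = (2 + N)/((2*N)) = (2 + N)*(1/(2*N)) = (2 + N)/(2*N))
B(-9)*19 - 120 = ((½)*(2 - 9)/(-9))*19 - 120 = ((½)*(-⅑)*(-7))*19 - 120 = (7/18)*19 - 120 = 133/18 - 120 = -2027/18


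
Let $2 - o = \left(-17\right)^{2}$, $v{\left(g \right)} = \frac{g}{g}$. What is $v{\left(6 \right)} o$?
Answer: $-287$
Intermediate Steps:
$v{\left(g \right)} = 1$
$o = -287$ ($o = 2 - \left(-17\right)^{2} = 2 - 289 = -287$)
$v{\left(6 \right)} o = 1 \left(-287\right) = -287$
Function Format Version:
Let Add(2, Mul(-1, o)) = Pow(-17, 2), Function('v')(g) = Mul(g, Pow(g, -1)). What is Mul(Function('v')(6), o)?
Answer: -287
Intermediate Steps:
Function('v')(g) = 1
o = -287 (o = Add(2, Mul(-1, Pow(-17, 2))) = Add(2, Mul(-1, 289)) = Add(2, -289) = -287)
Mul(Function('v')(6), o) = Mul(1, -287) = -287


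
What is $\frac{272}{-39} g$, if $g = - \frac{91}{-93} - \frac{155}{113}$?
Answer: $\frac{1123904}{409851} \approx 2.7422$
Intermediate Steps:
$g = - \frac{4132}{10509}$ ($g = \left(-91\right) \left(- \frac{1}{93}\right) - \frac{155}{113} = \frac{91}{93} - \frac{155}{113} = - \frac{4132}{10509} \approx -0.39319$)
$\frac{272}{-39} g = \frac{272}{-39} \left(- \frac{4132}{10509}\right) = 272 \left(- \frac{1}{39}\right) \left(- \frac{4132}{10509}\right) = \left(- \frac{272}{39}\right) \left(- \frac{4132}{10509}\right) = \frac{1123904}{409851}$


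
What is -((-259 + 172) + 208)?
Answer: -121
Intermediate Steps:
-((-259 + 172) + 208) = -(-87 + 208) = -1*121 = -121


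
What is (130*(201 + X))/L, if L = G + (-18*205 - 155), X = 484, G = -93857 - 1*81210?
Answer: -44525/89456 ≈ -0.49773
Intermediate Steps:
G = -175067 (G = -93857 - 81210 = -175067)
L = -178912 (L = -175067 + (-18*205 - 155) = -175067 + (-3690 - 155) = -175067 - 3845 = -178912)
(130*(201 + X))/L = (130*(201 + 484))/(-178912) = (130*685)*(-1/178912) = 89050*(-1/178912) = -44525/89456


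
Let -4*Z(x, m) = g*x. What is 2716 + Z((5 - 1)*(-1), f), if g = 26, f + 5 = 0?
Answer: 2742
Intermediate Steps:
f = -5 (f = -5 + 0 = -5)
Z(x, m) = -13*x/2
2716 + Z((5 - 1)*(-1), f) = 2716 - 13*(5 - 1)*(-1)/2 = 2716 - 26*(-1) = 2716 - 13/2*(-4) = 2716 + 26 = 2742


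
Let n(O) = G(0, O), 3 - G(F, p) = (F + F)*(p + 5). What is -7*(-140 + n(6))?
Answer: 959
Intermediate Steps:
G(F, p) = 3 - 2*F*(5 + p) (G(F, p) = 3 - (F + F)*(p + 5) = 3 - 2*F*(5 + p))
n(O) = 3 (n(O) = 3 - 10*0 - 2*0*O = 3 + 0 + 0 = 3)
-7*(-140 + n(6)) = -7*(-140 + 3) = -7*(-137) = 959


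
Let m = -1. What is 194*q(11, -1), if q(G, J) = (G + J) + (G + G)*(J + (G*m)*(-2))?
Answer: 91568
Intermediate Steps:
q(G, J) = G + J + 2*G*(J + 2*G) (q(G, J) = (G + J) + (G + G)*(J + (G*(-1))*(-2)) = (G + J) + (2*G)*(J - G*(-2)) = (G + J) + (2*G)*(J + 2*G) = (G + J) + 2*G*(J + 2*G) = G + J + 2*G*(J + 2*G))
194*q(11, -1) = 194*(11 - 1 + 4*11² + 2*11*(-1)) = 194*(11 - 1 + 4*121 - 22) = 194*(11 - 1 + 484 - 22) = 194*472 = 91568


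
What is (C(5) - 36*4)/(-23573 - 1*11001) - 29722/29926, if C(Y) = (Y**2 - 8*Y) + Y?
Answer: -255749956/258665381 ≈ -0.98873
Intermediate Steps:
C(Y) = Y**2 - 7*Y
(C(5) - 36*4)/(-23573 - 1*11001) - 29722/29926 = (5*(-7 + 5) - 36*4)/(-23573 - 1*11001) - 29722/29926 = (5*(-2) - 144)/(-23573 - 11001) - 29722*1/29926 = (-10 - 144)/(-34574) - 14861/14963 = -154*(-1/34574) - 14861/14963 = 77/17287 - 14861/14963 = -255749956/258665381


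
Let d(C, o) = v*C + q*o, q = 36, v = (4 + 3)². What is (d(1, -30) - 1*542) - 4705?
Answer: -6278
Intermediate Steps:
v = 49 (v = 7² = 49)
d(C, o) = 36*o + 49*C (d(C, o) = 49*C + 36*o = 36*o + 49*C)
(d(1, -30) - 1*542) - 4705 = ((36*(-30) + 49*1) - 1*542) - 4705 = ((-1080 + 49) - 542) - 4705 = (-1031 - 542) - 4705 = -1573 - 4705 = -6278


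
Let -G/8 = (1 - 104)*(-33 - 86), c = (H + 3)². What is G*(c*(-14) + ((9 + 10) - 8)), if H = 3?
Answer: 48341608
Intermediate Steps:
c = 36 (c = (3 + 3)² = 6² = 36)
G = -98056 (G = -8*(1 - 104)*(-33 - 86) = -(-824)*(-119) = -8*12257 = -98056)
G*(c*(-14) + ((9 + 10) - 8)) = -98056*(36*(-14) + ((9 + 10) - 8)) = -98056*(-504 + (19 - 8)) = -98056*(-504 + 11) = -98056*(-493) = 48341608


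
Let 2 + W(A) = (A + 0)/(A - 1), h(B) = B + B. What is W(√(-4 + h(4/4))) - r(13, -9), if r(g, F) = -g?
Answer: (11*I + 12*√2)/(I + √2) ≈ 11.667 - 0.4714*I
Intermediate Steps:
h(B) = 2*B
W(A) = -2 + A/(-1 + A) (W(A) = -2 + (A + 0)/(A - 1) = -2 + A/(-1 + A))
W(√(-4 + h(4/4))) - r(13, -9) = (2 - √(-4 + 2*(4/4)))/(-1 + √(-4 + 2*(4/4))) - (-1)*13 = (2 - √(-4 + 2*(4*(¼))))/(-1 + √(-4 + 2*(4*(¼)))) - 1*(-13) = (2 - √(-4 + 2*1))/(-1 + √(-4 + 2*1)) + 13 = (2 - √(-4 + 2))/(-1 + √(-4 + 2)) + 13 = (2 - √(-2))/(-1 + √(-2)) + 13 = (2 - I*√2)/(-1 + I*√2) + 13 = 13 + (2 - I*√2)/(-1 + I*√2)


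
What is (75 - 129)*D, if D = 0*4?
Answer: 0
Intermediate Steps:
D = 0
(75 - 129)*D = (75 - 129)*0 = -54*0 = 0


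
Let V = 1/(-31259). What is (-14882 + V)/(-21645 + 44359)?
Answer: -465196439/710016926 ≈ -0.65519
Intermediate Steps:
V = -1/31259 ≈ -3.1991e-5
(-14882 + V)/(-21645 + 44359) = (-14882 - 1/31259)/(-21645 + 44359) = -465196439/31259/22714 = -465196439/31259*1/22714 = -465196439/710016926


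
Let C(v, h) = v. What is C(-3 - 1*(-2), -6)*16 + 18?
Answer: 2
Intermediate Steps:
C(-3 - 1*(-2), -6)*16 + 18 = (-3 - 1*(-2))*16 + 18 = (-3 + 2)*16 + 18 = -1*16 + 18 = -16 + 18 = 2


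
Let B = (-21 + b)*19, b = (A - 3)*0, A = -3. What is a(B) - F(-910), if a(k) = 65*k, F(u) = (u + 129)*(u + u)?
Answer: -1447355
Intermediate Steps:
b = 0 (b = (-3 - 3)*0 = -6*0 = 0)
F(u) = 2*u*(129 + u) (F(u) = (129 + u)*(2*u) = 2*u*(129 + u))
B = -399 (B = (-21 + 0)*19 = -21*19 = -399)
a(B) - F(-910) = 65*(-399) - 2*(-910)*(129 - 910) = -25935 - 2*(-910)*(-781) = -25935 - 1*1421420 = -25935 - 1421420 = -1447355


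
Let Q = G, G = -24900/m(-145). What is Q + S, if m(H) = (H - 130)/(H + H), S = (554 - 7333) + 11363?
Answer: -238416/11 ≈ -21674.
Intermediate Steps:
S = 4584 (S = -6779 + 11363 = 4584)
m(H) = (-130 + H)/(2*H) (m(H) = (-130 + H)/((2*H)) = (-130 + H)*(1/(2*H)) = (-130 + H)/(2*H))
G = -288840/11 (G = -24900*(-290/(-130 - 145)) = -24900/((½)*(-1/145)*(-275)) = -24900/55/58 = -24900*58/55 = -288840/11 ≈ -26258.)
Q = -288840/11 ≈ -26258.
Q + S = -288840/11 + 4584 = -238416/11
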